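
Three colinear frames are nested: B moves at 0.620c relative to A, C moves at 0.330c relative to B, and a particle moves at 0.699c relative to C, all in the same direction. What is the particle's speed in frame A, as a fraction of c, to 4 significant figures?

Compose boost 2: (0.330 + 0.620)/(1 + 0.330×0.620) = 0.9500/1.20460 = 0.788644
Compose boost 3: (0.699 + 0.788644)/(1 + 0.699×0.788644) = 1.48764/1.55126 = 0.9590

u ≈ 0.9590c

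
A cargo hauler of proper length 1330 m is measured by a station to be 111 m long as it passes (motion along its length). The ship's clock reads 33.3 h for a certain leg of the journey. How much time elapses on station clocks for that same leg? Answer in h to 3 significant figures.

Δt ≈ 399 h

Length contraction ⇒ γ = L₀/L = 1330/111 = 11.982
Time dilation: Δt = γτ₀ = 11.982 × 33.3 h = 399 h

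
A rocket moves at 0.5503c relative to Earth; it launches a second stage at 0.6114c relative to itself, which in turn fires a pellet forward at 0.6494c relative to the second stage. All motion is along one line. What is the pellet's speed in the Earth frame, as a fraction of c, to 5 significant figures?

Compose boost 2: (0.6114 + 0.5503)/(1 + 0.6114×0.5503) = 1.1617/1.336453 = 0.8692409
Compose boost 3: (0.6494 + 0.8692409)/(1 + 0.6494×0.8692409) = 1.518641/1.564485 = 0.97070

u ≈ 0.97070c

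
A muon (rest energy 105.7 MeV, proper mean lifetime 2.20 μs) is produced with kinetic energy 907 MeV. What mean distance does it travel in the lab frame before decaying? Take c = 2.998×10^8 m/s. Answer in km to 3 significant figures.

γ = 1 + K/(m₀c²) = 1 + 907/105.7 = 9.5809
β = √(1 − 1/γ²) = 0.99454
Dilated lifetime: γτ₀ = 9.5809 × 2.20 μs = 21.078 μs
d = βc·γτ₀ = 0.99454 × (2.998×10^8 m/s) × 2.1078×10^-5 s = 6.28 km

d ≈ 6.28 km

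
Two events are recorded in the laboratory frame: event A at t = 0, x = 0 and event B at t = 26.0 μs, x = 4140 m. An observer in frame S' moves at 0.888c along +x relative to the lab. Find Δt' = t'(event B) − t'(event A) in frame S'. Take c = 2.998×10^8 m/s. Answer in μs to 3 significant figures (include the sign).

Δt' ≈ 29.9 μs

γ = 1/√(1 − 0.888²) = 2.1747
Δt' = γ(Δt − vΔx/c²) = 2.1747 × (26.0 μs − 0.888×4140 m / (2.998×10^8 m/s))
= 2.1747 × (13.737 μs) = 29.9 μs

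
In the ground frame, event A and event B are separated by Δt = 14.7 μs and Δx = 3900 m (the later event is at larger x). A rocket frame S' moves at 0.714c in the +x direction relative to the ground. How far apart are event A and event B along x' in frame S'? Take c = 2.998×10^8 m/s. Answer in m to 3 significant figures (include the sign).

γ = 1/√(1 − 0.714²) = 1.4283
Δx' = γ(Δx − vΔt) = 1.4283 × (3900 m − 0.714×(2.998×10^8 m/s)×14.7×10^-6 s)
= 1.4283 × (753.36 m) = 1080 m

Δx' ≈ 1080 m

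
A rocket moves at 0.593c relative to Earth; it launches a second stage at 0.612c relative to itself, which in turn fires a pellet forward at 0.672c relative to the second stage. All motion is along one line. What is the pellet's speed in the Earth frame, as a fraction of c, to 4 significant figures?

Compose boost 2: (0.612 + 0.593)/(1 + 0.612×0.593) = 1.205/1.36292 = 0.884134
Compose boost 3: (0.672 + 0.884134)/(1 + 0.672×0.884134) = 1.55613/1.59414 = 0.9762

u ≈ 0.9762c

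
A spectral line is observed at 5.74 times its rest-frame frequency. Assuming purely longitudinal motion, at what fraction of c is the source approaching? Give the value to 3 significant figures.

f_obs/f_src = √((1+β)/(1−β)) = 5.74  ⇒  (1+β)/(1−β) = 32.948
β = |1 − D²|/(1 + D²) = |1 − 32.948|/(1 + 32.948) = 0.941

β ≈ 0.941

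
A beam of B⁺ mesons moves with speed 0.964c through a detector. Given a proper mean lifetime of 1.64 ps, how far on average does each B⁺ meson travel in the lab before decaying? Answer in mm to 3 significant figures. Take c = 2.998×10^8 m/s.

γ = 1/√(1 − 0.964²) = 3.7608
Dilated lifetime: Δt = γτ₀ = 3.7608 × 1.64 ps = 6.1677 ps
d = vΔt = 0.964c × 6.1677 ps = 2.8901×10^8 m/s × 6.1677×10^-12 s = 1.78 mm

d ≈ 1.78 mm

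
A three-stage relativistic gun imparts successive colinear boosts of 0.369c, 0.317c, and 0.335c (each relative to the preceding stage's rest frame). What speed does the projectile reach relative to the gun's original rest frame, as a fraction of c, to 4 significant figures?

Compose boost 2: (0.317 + 0.369)/(1 + 0.317×0.369) = 0.6860/1.11697 = 0.614160
Compose boost 3: (0.335 + 0.614160)/(1 + 0.335×0.614160) = 0.949160/1.20574 = 0.7872

u ≈ 0.7872c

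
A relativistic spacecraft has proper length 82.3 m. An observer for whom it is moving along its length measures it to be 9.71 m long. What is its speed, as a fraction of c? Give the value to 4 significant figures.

β ≈ 0.9930

γ = L₀/L = 82.3/9.71 = 8.47580
β = √(1 − 1/γ²) = 0.9930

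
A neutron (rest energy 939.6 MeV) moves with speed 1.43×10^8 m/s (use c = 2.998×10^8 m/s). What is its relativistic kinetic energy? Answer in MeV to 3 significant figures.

β = v/c = 1.43×10^8 / 2.998×10^8 = 0.47698
γ = 1/√(1 − 0.47698²) = 1.1378
K = (γ − 1)m₀c² = (1.1378 − 1) × 939.6 MeV = 0.13777 × 939.6 MeV = 129 MeV

K ≈ 129 MeV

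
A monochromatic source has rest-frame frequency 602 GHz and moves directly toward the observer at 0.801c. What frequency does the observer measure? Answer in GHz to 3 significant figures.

f_obs ≈ 1810 GHz

Relativistic Doppler: f_obs = f_src √((1+β)/(1−β))
= 602 × √(1.8010/0.19900) = 602 × 3.0084 = 1810 GHz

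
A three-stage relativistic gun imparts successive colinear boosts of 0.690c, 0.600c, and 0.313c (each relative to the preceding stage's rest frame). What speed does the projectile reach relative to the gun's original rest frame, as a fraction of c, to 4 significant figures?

Compose boost 2: (0.600 + 0.690)/(1 + 0.600×0.690) = 1.290/1.41400 = 0.912306
Compose boost 3: (0.313 + 0.912306)/(1 + 0.313×0.912306) = 1.22531/1.28555 = 0.9531

u ≈ 0.9531c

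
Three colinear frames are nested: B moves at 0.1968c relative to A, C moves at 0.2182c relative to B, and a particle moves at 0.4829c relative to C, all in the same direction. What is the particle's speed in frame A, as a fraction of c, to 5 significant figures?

u ≈ 0.73884c

Compose boost 2: (0.2182 + 0.1968)/(1 + 0.2182×0.1968) = 0.41500/1.042942 = 0.3979129
Compose boost 3: (0.4829 + 0.3979129)/(1 + 0.4829×0.3979129) = 0.8808129/1.192152 = 0.73884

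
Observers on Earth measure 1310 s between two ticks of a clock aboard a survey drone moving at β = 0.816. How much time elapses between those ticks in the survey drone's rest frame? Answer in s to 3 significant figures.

τ₀ ≈ 757 s

γ = 1/√(1 − 0.816²) = 1.7299
Proper time: τ₀ = Δt/γ = 1310/1.7299 = 757 s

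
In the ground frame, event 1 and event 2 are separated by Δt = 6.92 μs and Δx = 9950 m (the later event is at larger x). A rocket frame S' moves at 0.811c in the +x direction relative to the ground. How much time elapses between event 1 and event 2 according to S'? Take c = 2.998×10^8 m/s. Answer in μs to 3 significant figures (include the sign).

Δt' ≈ -34.2 μs

γ = 1/√(1 − 0.811²) = 1.7093
Δt' = γ(Δt − vΔx/c²) = 1.7093 × (6.92 μs − 0.811×9950 m / (2.998×10^8 m/s))
= 1.7093 × (-19.996 μs) = -34.2 μs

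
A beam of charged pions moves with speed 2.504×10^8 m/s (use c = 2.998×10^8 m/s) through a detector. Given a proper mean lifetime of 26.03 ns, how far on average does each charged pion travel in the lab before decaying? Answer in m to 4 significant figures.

β = v/c = 2.504×10^8 / 2.998×10^8 = 0.835223
γ = 1/√(1 − 0.835223²) = 1.81848
Dilated lifetime: Δt = γτ₀ = 1.81848 × 26.03 ns = 47.3350 ns
d = vΔt = 0.835223c × 47.3350 ns = 2.50400×10^8 m/s × 4.73350×10^-8 s = 11.85 m

d ≈ 11.85 m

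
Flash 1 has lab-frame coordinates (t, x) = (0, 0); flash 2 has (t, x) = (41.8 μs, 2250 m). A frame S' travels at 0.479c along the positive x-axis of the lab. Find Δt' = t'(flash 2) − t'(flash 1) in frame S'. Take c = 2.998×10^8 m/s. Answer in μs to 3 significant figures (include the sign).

Δt' ≈ 43.5 μs

γ = 1/√(1 − 0.479²) = 1.1392
Δt' = γ(Δt − vΔx/c²) = 1.1392 × (41.8 μs − 0.479×2250 m / (2.998×10^8 m/s))
= 1.1392 × (38.205 μs) = 43.5 μs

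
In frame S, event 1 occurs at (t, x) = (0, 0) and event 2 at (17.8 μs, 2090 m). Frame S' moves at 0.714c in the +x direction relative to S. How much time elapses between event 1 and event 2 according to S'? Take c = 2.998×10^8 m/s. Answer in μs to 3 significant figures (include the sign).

Δt' ≈ 18.3 μs

γ = 1/√(1 − 0.714²) = 1.4283
Δt' = γ(Δt − vΔx/c²) = 1.4283 × (17.8 μs − 0.714×2090 m / (2.998×10^8 m/s))
= 1.4283 × (12.822 μs) = 18.3 μs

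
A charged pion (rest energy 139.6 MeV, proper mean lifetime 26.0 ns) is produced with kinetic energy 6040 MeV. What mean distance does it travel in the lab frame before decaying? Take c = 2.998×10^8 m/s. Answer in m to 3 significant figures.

γ = 1 + K/(m₀c²) = 1 + 6040/139.6 = 44.266
β = √(1 − 1/γ²) = 0.99974
Dilated lifetime: γτ₀ = 44.266 × 26.0 ns = 1150.9 ns
d = βc·γτ₀ = 0.99974 × (2.998×10^8 m/s) × 1.1509×10^-6 s = 345 m

d ≈ 345 m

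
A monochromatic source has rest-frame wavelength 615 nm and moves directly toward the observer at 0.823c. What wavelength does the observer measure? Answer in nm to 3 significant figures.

λ_obs ≈ 192 nm

Relativistic Doppler: λ_obs = λ_src √((1−β)/(1+β))
= 615 × √(0.17700/1.8230) = 615 × 0.31160 = 192 nm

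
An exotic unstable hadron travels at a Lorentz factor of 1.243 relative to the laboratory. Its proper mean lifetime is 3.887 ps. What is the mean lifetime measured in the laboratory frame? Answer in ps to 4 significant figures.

Δt ≈ 4.832 ps

γ = 1.243 (given)
Time dilation: Δt = γτ₀ = 1.243 × 3.887 ps = 4.832 ps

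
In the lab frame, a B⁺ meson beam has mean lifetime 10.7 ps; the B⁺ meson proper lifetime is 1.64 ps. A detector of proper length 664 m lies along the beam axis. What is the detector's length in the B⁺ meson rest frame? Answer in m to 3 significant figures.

Time dilation ⇒ γ = Δt/τ₀ = 10.7/1.64 = 6.5244
Length contraction: L = L₀/γ = 664/6.5244 = 102 m

L ≈ 102 m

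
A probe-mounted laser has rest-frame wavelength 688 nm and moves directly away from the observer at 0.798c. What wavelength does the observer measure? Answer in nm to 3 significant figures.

λ_obs ≈ 2050 nm

Relativistic Doppler: λ_obs = λ_src √((1+β)/(1−β))
= 688 × √(1.7980/0.20200) = 688 × 2.9835 = 2050 nm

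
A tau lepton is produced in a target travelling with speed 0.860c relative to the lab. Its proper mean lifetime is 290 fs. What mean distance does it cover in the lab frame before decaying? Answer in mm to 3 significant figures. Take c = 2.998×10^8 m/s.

γ = 1/√(1 − 0.860²) = 1.9597
Dilated lifetime: Δt = γτ₀ = 1.9597 × 290 fs = 568.30 fs
d = vΔt = 0.860c × 568.30 fs = 2.5783×10^8 m/s × 5.6830×10^-13 s = 0.147 mm

d ≈ 0.147 mm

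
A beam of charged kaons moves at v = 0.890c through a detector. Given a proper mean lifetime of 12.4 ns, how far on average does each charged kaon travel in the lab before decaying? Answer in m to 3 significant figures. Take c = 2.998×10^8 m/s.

d ≈ 7.26 m

γ = 1/√(1 − 0.890²) = 2.1932
Dilated lifetime: Δt = γτ₀ = 2.1932 × 12.4 ns = 27.195 ns
d = vΔt = 0.890c × 27.195 ns = 2.6682×10^8 m/s × 2.7195×10^-8 s = 7.26 m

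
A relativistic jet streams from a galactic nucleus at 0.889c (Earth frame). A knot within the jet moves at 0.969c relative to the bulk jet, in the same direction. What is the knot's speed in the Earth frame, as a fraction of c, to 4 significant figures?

u ≈ 0.9982c

Relativistic velocity addition: u = (u' + v)/(1 + u'v/c²)
= (0.969 + 0.889)/(1 + 0.969×0.889) = 1.858/1.86144 = 0.9982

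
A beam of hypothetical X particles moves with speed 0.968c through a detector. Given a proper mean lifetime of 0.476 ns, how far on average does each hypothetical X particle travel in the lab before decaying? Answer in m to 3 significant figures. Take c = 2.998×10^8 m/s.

γ = 1/√(1 − 0.968²) = 3.9849
Dilated lifetime: Δt = γτ₀ = 3.9849 × 0.476 ns = 1.8968 ns
d = vΔt = 0.968c × 1.8968 ns = 2.9021×10^8 m/s × 1.8968×10^-9 s = 0.550 m

d ≈ 0.550 m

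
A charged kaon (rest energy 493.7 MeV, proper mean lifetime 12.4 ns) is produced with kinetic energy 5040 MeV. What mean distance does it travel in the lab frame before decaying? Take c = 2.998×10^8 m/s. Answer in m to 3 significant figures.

γ = 1 + K/(m₀c²) = 1 + 5040/493.7 = 11.209
β = √(1 − 1/γ²) = 0.99601
Dilated lifetime: γτ₀ = 11.209 × 12.4 ns = 138.99 ns
d = βc·γτ₀ = 0.99601 × (2.998×10^8 m/s) × 1.3899×10^-7 s = 41.5 m

d ≈ 41.5 m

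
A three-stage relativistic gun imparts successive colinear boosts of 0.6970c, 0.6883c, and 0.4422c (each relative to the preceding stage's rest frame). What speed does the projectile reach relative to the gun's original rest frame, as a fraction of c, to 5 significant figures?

u ≈ 0.97482c

Compose boost 2: (0.6883 + 0.6970)/(1 + 0.6883×0.6970) = 1.3853/1.479745 = 0.9361748
Compose boost 3: (0.4422 + 0.9361748)/(1 + 0.4422×0.9361748) = 1.378375/1.413976 = 0.97482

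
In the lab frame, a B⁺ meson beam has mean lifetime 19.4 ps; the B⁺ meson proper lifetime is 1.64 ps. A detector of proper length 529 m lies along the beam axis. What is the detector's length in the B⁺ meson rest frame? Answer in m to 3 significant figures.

L ≈ 44.7 m

Time dilation ⇒ γ = Δt/τ₀ = 19.4/1.64 = 11.829
Length contraction: L = L₀/γ = 529/11.829 = 44.7 m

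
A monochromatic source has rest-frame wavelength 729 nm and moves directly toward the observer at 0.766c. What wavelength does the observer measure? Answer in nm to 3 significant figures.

Relativistic Doppler: λ_obs = λ_src √((1−β)/(1+β))
= 729 × √(0.23400/1.7660) = 729 × 0.36401 = 265 nm

λ_obs ≈ 265 nm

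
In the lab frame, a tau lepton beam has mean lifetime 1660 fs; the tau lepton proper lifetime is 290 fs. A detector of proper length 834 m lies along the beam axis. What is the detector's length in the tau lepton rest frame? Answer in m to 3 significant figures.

L ≈ 146 m

Time dilation ⇒ γ = Δt/τ₀ = 1660/290 = 5.7241
Length contraction: L = L₀/γ = 834/5.7241 = 146 m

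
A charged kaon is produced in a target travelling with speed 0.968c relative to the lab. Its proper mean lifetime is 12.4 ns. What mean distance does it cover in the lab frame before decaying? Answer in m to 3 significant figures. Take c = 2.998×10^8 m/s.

d ≈ 14.3 m

γ = 1/√(1 − 0.968²) = 3.9849
Dilated lifetime: Δt = γτ₀ = 3.9849 × 12.4 ns = 49.412 ns
d = vΔt = 0.968c × 49.412 ns = 2.9021×10^8 m/s × 4.9412×10^-8 s = 14.3 m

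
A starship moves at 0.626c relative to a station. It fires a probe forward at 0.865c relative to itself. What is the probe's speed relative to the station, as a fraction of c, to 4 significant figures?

u ≈ 0.9672c

Relativistic velocity addition: u = (u' + v)/(1 + u'v/c²)
= (0.865 + 0.626)/(1 + 0.865×0.626) = 1.491/1.54149 = 0.9672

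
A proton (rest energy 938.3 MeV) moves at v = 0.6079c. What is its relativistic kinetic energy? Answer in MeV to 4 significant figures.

γ = 1/√(1 − 0.6079²) = 1.25942
K = (γ − 1)m₀c² = (1.25942 − 1) × 938.3 MeV = 0.259424 × 938.3 MeV = 243.4 MeV

K ≈ 243.4 MeV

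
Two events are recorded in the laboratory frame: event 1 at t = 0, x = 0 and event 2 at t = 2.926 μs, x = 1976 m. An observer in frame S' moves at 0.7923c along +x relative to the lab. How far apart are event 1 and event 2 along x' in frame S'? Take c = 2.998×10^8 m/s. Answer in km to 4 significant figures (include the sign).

Δx' ≈ 2.100 km

γ = 1/√(1 − 0.7923²) = 1.63899
Δx' = γ(Δx − vΔt) = 1.63899 × (1976 m − 0.7923×(2.998×10^8 m/s)×2.926×10^-6 s)
= 1.63899 × (1280.98 m) = 2.100 km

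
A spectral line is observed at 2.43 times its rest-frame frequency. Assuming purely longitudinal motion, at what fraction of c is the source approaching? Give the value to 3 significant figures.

β ≈ 0.710

f_obs/f_src = √((1+β)/(1−β)) = 2.43  ⇒  (1+β)/(1−β) = 5.9049
β = |1 − D²|/(1 + D²) = |1 − 5.9049|/(1 + 5.9049) = 0.710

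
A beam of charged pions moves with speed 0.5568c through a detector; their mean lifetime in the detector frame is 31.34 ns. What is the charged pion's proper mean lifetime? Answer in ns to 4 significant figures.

τ₀ ≈ 26.03 ns

γ = 1/√(1 − 0.5568²) = 1.20388
Proper time: τ₀ = Δt/γ = 31.34/1.20388 = 26.03 ns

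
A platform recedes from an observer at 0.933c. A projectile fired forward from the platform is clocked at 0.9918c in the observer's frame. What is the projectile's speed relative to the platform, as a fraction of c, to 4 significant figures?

Inverse velocity addition: u' = (u − v)/(1 − uv/c²)
= (0.9918 − 0.933)/(1 − 0.9918×0.933) = 0.05880/0.0746506 = 0.7877

u' ≈ 0.7877c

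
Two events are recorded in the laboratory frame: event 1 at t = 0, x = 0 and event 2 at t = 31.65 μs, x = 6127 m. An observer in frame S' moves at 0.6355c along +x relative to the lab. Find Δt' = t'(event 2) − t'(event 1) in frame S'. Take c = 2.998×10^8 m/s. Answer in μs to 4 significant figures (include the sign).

γ = 1/√(1 − 0.6355²) = 1.29517
Δt' = γ(Δt − vΔx/c²) = 1.29517 × (31.65 μs − 0.6355×6127 m / (2.998×10^8 m/s))
= 1.29517 × (18.6623 μs) = 24.17 μs

Δt' ≈ 24.17 μs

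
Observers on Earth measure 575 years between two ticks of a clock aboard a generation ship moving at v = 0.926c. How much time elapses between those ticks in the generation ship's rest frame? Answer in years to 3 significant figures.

γ = 1/√(1 − 0.926²) = 2.6488
Proper time: τ₀ = Δt/γ = 575/2.6488 = 217 years

τ₀ ≈ 217 years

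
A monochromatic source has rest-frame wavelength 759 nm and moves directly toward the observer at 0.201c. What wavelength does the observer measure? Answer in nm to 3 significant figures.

λ_obs ≈ 619 nm

Relativistic Doppler: λ_obs = λ_src √((1−β)/(1+β))
= 759 × √(0.79900/1.2010) = 759 × 0.81565 = 619 nm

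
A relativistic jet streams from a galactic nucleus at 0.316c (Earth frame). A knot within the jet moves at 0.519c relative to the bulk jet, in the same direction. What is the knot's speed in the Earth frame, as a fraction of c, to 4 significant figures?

u ≈ 0.7174c

Relativistic velocity addition: u = (u' + v)/(1 + u'v/c²)
= (0.519 + 0.316)/(1 + 0.519×0.316) = 0.8350/1.16400 = 0.7174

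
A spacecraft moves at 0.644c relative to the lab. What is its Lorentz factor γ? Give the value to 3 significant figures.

γ ≈ 1.31

γ = 1/√(1 − β²) = 1/√(1 − 0.644²) = 1/√(0.58526) = 1.31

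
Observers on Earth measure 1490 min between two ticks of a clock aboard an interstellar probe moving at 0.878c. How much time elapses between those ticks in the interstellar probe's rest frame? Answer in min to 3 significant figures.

γ = 1/√(1 − 0.878²) = 2.0892
Proper time: τ₀ = Δt/γ = 1490/2.0892 = 713 min

τ₀ ≈ 713 min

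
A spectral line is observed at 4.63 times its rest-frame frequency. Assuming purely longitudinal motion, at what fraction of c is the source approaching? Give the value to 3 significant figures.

β ≈ 0.911

f_obs/f_src = √((1+β)/(1−β)) = 4.63  ⇒  (1+β)/(1−β) = 21.437
β = |1 − D²|/(1 + D²) = |1 − 21.437|/(1 + 21.437) = 0.911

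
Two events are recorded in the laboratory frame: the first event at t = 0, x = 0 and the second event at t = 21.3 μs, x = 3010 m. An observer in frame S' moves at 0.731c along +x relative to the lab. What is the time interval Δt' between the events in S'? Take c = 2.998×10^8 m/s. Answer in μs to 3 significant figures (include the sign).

Δt' ≈ 20.5 μs

γ = 1/√(1 − 0.731²) = 1.4655
Δt' = γ(Δt − vΔx/c²) = 1.4655 × (21.3 μs − 0.731×3010 m / (2.998×10^8 m/s))
= 1.4655 × (13.961 μs) = 20.5 μs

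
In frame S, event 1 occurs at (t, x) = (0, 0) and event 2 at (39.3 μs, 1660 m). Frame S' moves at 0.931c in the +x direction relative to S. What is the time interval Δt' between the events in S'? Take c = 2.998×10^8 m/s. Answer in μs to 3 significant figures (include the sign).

γ = 1/√(1 − 0.931²) = 2.7396
Δt' = γ(Δt − vΔx/c²) = 2.7396 × (39.3 μs − 0.931×1660 m / (2.998×10^8 m/s))
= 2.7396 × (34.145 μs) = 93.5 μs

Δt' ≈ 93.5 μs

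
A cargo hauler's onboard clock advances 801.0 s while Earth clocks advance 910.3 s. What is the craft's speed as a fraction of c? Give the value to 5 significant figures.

β ≈ 0.47510

γ = Δt/τ₀ = 910.3/801.0 = 1.136454
β = √(1 − 1/γ²) = √(1 − 1/1.136454²) = 0.47510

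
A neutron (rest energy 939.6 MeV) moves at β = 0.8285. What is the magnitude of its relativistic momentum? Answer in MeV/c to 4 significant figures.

p ≈ 1390 MeV/c

γ = 1/√(1 − 0.8285²) = 1.78575
p = γβm₀c = 1.78575 × 0.8285 × 939.6 MeV/c = 1390 MeV/c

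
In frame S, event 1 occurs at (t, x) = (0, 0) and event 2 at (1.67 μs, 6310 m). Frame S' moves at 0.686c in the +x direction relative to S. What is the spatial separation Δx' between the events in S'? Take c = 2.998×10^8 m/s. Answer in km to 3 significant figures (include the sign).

γ = 1/√(1 − 0.686²) = 1.3744
Δx' = γ(Δx − vΔt) = 1.3744 × (6310 m − 0.686×(2.998×10^8 m/s)×1.67×10^-6 s)
= 1.3744 × (5966.5 m) = 8.20 km

Δx' ≈ 8.20 km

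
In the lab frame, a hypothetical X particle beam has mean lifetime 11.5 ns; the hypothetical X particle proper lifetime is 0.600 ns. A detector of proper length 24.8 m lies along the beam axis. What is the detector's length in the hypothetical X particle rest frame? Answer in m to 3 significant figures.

Time dilation ⇒ γ = Δt/τ₀ = 11.5/0.600 = 19.167
Length contraction: L = L₀/γ = 24.8/19.167 = 1.29 m

L ≈ 1.29 m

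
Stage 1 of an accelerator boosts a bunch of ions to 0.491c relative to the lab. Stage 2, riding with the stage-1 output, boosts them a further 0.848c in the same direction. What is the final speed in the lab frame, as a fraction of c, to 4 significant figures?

u ≈ 0.9454c

Compose boost 2: (0.848 + 0.491)/(1 + 0.848×0.491) = 1.339/1.41637 = 0.9454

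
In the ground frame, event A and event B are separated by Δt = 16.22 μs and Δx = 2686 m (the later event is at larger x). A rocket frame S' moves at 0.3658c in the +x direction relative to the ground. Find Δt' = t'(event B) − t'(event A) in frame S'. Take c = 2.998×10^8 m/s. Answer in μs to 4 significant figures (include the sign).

γ = 1/√(1 − 0.3658²) = 1.07447
Δt' = γ(Δt − vΔx/c²) = 1.07447 × (16.22 μs − 0.3658×2686 m / (2.998×10^8 m/s))
= 1.07447 × (12.9427 μs) = 13.91 μs

Δt' ≈ 13.91 μs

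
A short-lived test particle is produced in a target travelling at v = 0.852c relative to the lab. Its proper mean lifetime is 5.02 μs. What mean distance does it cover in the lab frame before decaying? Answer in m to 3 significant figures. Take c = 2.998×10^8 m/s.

γ = 1/√(1 − 0.852²) = 1.9101
Dilated lifetime: Δt = γτ₀ = 1.9101 × 5.02 μs = 9.5885 μs
d = vΔt = 0.852c × 9.5885 μs = 2.5543×10^8 m/s × 9.5885×10^-6 s = 2450 m

d ≈ 2450 m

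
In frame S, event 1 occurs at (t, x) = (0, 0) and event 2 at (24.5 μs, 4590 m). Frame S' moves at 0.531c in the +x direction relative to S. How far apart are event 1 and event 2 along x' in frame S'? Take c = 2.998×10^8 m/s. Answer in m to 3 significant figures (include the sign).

γ = 1/√(1 − 0.531²) = 1.1801
Δx' = γ(Δx − vΔt) = 1.1801 × (4590 m − 0.531×(2.998×10^8 m/s)×24.5×10^-6 s)
= 1.1801 × (689.75 m) = 814 m

Δx' ≈ 814 m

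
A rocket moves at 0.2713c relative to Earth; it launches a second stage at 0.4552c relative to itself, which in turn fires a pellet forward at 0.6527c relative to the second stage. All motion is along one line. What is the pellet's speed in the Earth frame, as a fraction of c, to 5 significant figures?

Compose boost 2: (0.4552 + 0.2713)/(1 + 0.4552×0.2713) = 0.72650/1.123496 = 0.6466424
Compose boost 3: (0.6527 + 0.6466424)/(1 + 0.6527×0.6466424) = 1.299342/1.422063 = 0.91370

u ≈ 0.91370c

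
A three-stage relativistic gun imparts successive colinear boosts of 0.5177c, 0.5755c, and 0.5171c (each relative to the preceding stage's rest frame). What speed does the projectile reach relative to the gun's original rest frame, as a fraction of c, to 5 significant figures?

Compose boost 2: (0.5755 + 0.5177)/(1 + 0.5755×0.5177) = 1.0932/1.297936 = 0.8422601
Compose boost 3: (0.5171 + 0.8422601)/(1 + 0.5171×0.8422601) = 1.359360/1.435533 = 0.94694

u ≈ 0.94694c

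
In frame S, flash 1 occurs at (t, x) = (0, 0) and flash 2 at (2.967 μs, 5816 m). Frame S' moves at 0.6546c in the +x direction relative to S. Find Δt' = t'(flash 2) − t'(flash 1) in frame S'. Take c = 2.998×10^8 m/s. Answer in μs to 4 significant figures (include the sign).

γ = 1/√(1 − 0.6546²) = 1.32279
Δt' = γ(Δt − vΔx/c²) = 1.32279 × (2.967 μs − 0.6546×5816 m / (2.998×10^8 m/s))
= 1.32279 × (-9.73198 μs) = -12.87 μs

Δt' ≈ -12.87 μs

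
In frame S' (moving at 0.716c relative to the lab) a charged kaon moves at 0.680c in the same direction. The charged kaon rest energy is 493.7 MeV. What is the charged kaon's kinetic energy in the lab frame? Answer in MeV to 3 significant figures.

K ≈ 940 MeV

u_lab = (0.680 + 0.716)/(1 + 0.680×0.716) = 0.938879
γ = 1/√(1 − 0.938879²) = 2.9049
K = (γ − 1)m₀c² = (2.9049 − 1) × 493.7 = 1.9049 × 493.7 = 940 MeV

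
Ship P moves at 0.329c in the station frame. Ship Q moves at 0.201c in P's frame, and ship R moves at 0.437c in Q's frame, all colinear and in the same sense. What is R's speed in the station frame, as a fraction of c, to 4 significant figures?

u ≈ 0.7674c

Compose boost 2: (0.201 + 0.329)/(1 + 0.201×0.329) = 0.5300/1.06613 = 0.497126
Compose boost 3: (0.437 + 0.497126)/(1 + 0.437×0.497126) = 0.934126/1.21724 = 0.7674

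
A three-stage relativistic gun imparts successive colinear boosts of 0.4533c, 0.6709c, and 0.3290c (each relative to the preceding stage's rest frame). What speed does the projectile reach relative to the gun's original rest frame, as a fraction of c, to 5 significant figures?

Compose boost 2: (0.6709 + 0.4533)/(1 + 0.6709×0.4533) = 1.1242/1.304119 = 0.8620379
Compose boost 3: (0.3290 + 0.8620379)/(1 + 0.3290×0.8620379) = 1.191038/1.283610 = 0.92788

u ≈ 0.92788c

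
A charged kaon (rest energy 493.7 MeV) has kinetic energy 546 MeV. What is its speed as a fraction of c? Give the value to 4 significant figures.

β ≈ 0.8801

γ = 1 + K/(m₀c²) = 1 + 546/493.7 = 2.10593
β = √(1 − 1/γ²) = 0.8801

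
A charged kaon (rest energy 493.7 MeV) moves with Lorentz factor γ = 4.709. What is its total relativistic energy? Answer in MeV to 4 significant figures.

E ≈ 2325 MeV

γ = 4.709 (given)
E = γm₀c² = 4.709 × 493.7 MeV = 2325 MeV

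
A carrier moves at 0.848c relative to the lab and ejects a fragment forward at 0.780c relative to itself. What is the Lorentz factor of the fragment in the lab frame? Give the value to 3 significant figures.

u_lab = (0.780 + 0.848)/(1 + 0.780×0.848) = 1.628/1.66144 = 0.979873
γ = 1/√(1 − 0.979873²) = 5.01

γ ≈ 5.01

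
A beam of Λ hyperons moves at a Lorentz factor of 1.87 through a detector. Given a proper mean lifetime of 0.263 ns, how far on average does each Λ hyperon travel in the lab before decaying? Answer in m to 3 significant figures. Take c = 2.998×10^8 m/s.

β = √(1 − 1/γ²) = √(1 − 1/1.87²) = 0.84500
Dilated lifetime: Δt = γτ₀ = 1.87 × 0.263 ns = 0.49181 ns
d = vΔt = 0.84500c × 0.49181 ns = 2.5333×10^8 m/s × 4.9181×10^-10 s = 0.125 m

d ≈ 0.125 m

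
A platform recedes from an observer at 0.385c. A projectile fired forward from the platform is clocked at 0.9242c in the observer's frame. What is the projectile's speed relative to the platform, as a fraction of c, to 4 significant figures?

Inverse velocity addition: u' = (u − v)/(1 − uv/c²)
= (0.9242 − 0.385)/(1 − 0.9242×0.385) = 0.5392/0.644183 = 0.8370

u' ≈ 0.8370c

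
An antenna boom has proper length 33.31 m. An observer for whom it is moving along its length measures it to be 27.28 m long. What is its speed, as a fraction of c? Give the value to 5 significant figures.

β ≈ 0.57383

γ = L₀/L = 33.31/27.28 = 1.221041
β = √(1 − 1/γ²) = 0.57383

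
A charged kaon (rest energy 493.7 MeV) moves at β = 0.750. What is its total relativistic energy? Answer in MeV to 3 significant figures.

γ = 1/√(1 − 0.750²) = 1.5119
E = γm₀c² = 1.5119 × 493.7 MeV = 746 MeV

E ≈ 746 MeV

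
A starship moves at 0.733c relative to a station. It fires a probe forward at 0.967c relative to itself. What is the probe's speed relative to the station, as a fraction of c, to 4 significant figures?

Relativistic velocity addition: u = (u' + v)/(1 + u'v/c²)
= (0.967 + 0.733)/(1 + 0.967×0.733) = 1.700/1.70881 = 0.9948

u ≈ 0.9948c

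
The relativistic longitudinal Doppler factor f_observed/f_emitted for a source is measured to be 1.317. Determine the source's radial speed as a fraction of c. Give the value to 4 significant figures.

f_obs/f_src = √((1+β)/(1−β)) = 1.317  ⇒  (1+β)/(1−β) = 1.73449
β = |1 − D²|/(1 + D²) = |1 − 1.73449|/(1 + 1.73449) = 0.2686

β ≈ 0.2686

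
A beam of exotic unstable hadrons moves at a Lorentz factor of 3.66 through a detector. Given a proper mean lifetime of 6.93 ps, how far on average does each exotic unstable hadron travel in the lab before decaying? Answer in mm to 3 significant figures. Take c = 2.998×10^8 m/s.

d ≈ 7.31 mm

β = √(1 − 1/γ²) = √(1 − 1/3.66²) = 0.96195
Dilated lifetime: Δt = γτ₀ = 3.66 × 6.93 ps = 25.364 ps
d = vΔt = 0.96195c × 25.364 ps = 2.8839×10^8 m/s × 2.5364×10^-11 s = 7.31 mm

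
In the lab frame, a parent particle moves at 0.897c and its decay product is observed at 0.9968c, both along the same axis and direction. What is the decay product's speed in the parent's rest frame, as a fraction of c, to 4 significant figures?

Inverse velocity addition: u' = (u − v)/(1 − uv/c²)
= (0.9968 − 0.897)/(1 − 0.9968×0.897) = 0.09980/0.105870 = 0.9427

u' ≈ 0.9427c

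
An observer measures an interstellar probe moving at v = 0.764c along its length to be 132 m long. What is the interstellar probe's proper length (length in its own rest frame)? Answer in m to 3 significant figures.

L₀ ≈ 205 m

γ = 1/√(1 − 0.764²) = 1.5499
L₀ = γL = 1.5499 × 132 = 205 m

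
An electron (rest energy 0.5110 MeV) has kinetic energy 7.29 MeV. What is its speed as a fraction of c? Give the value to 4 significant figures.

β ≈ 0.9979

γ = 1 + K/(m₀c²) = 1 + 7.29/0.5110 = 15.2661
β = √(1 − 1/γ²) = 0.9979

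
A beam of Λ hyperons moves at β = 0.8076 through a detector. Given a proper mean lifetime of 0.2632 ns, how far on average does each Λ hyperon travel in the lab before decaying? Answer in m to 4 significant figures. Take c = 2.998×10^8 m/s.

d ≈ 0.1081 m

γ = 1/√(1 − 0.8076²) = 1.69569
Dilated lifetime: Δt = γτ₀ = 1.69569 × 0.2632 ns = 0.446305 ns
d = vΔt = 0.8076c × 0.446305 ns = 2.42118×10^8 m/s × 4.46305×10^-10 s = 0.1081 m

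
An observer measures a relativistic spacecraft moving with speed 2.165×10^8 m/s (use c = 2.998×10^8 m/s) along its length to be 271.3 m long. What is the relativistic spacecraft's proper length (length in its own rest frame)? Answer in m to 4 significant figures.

L₀ ≈ 392.2 m

β = v/c = 2.165×10^8 / 2.998×10^8 = 0.722148
γ = 1/√(1 − 0.722148²) = 1.44563
L₀ = γL = 1.44563 × 271.3 = 392.2 m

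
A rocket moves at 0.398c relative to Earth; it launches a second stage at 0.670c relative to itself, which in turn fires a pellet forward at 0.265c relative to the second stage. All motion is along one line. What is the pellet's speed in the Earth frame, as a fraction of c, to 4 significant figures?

u ≈ 0.9058c

Compose boost 2: (0.670 + 0.398)/(1 + 0.670×0.398) = 1.068/1.26666 = 0.843162
Compose boost 3: (0.265 + 0.843162)/(1 + 0.265×0.843162) = 1.10816/1.22344 = 0.9058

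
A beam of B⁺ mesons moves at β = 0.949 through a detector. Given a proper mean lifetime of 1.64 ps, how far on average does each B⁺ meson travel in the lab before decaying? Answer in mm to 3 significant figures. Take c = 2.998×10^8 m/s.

γ = 1/√(1 − 0.949²) = 3.1718
Dilated lifetime: Δt = γτ₀ = 3.1718 × 1.64 ps = 5.2018 ps
d = vΔt = 0.949c × 5.2018 ps = 2.8451×10^8 m/s × 5.2018×10^-12 s = 1.48 mm

d ≈ 1.48 mm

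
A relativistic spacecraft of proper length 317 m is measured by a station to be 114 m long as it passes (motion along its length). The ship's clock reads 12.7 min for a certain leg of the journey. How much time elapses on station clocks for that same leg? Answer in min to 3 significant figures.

Length contraction ⇒ γ = L₀/L = 317/114 = 2.7807
Time dilation: Δt = γτ₀ = 2.7807 × 12.7 min = 35.3 min

Δt ≈ 35.3 min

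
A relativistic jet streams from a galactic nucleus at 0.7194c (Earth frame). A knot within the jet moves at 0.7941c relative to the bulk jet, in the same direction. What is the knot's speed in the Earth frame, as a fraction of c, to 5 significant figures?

Relativistic velocity addition: u = (u' + v)/(1 + u'v/c²)
= (0.7941 + 0.7194)/(1 + 0.7941×0.7194) = 1.5135/1.571276 = 0.96323

u ≈ 0.96323c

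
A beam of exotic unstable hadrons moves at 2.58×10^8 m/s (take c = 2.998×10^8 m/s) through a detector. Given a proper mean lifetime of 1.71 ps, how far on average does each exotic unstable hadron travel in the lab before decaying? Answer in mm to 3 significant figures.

β = v/c = 2.58×10^8 / 2.998×10^8 = 0.86057
γ = 1/√(1 − 0.86057²) = 1.9634
Dilated lifetime: Δt = γτ₀ = 1.9634 × 1.71 ps = 3.3574 ps
d = vΔt = 0.86057c × 3.3574 ps = 2.5800×10^8 m/s × 3.3574×10^-12 s = 0.866 mm

d ≈ 0.866 mm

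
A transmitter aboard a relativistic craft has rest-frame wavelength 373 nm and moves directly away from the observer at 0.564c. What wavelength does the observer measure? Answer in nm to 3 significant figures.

λ_obs ≈ 706 nm

Relativistic Doppler: λ_obs = λ_src √((1+β)/(1−β))
= 373 × √(1.5640/0.43600) = 373 × 1.8940 = 706 nm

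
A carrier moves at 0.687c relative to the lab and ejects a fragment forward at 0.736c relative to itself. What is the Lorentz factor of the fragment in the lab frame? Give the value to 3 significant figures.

u_lab = (0.736 + 0.687)/(1 + 0.736×0.687) = 1.423/1.50563 = 0.945118
γ = 1/√(1 − 0.945118²) = 3.06

γ ≈ 3.06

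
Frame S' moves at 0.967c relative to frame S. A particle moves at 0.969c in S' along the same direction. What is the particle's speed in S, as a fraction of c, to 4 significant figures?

Relativistic velocity addition: u = (u' + v)/(1 + u'v/c²)
= (0.969 + 0.967)/(1 + 0.969×0.967) = 1.936/1.93702 = 0.9995

u ≈ 0.9995c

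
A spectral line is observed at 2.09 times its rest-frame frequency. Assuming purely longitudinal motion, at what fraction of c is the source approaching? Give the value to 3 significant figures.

β ≈ 0.627

f_obs/f_src = √((1+β)/(1−β)) = 2.09  ⇒  (1+β)/(1−β) = 4.3681
β = |1 − D²|/(1 + D²) = |1 − 4.3681|/(1 + 4.3681) = 0.627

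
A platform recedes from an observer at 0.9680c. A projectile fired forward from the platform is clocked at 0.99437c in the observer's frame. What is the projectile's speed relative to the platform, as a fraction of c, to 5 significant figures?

Inverse velocity addition: u' = (u − v)/(1 − uv/c²)
= (0.99437 − 0.9680)/(1 − 0.99437×0.9680) = 0.026370/0.03744984 = 0.70414

u' ≈ 0.70414c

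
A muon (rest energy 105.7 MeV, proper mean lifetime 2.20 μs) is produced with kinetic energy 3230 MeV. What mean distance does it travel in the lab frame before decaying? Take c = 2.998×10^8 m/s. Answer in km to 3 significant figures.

d ≈ 20.8 km

γ = 1 + K/(m₀c²) = 1 + 3230/105.7 = 31.558
β = √(1 − 1/γ²) = 0.99950
Dilated lifetime: γτ₀ = 31.558 × 2.20 μs = 69.428 μs
d = βc·γτ₀ = 0.99950 × (2.998×10^8 m/s) × 6.9428×10^-5 s = 20.8 km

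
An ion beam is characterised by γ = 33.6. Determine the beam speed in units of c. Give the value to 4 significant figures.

β ≈ 0.9996

β = √(1 − 1/γ²) = √(1 − 1/33.6²) = √(0.999114) = 0.9996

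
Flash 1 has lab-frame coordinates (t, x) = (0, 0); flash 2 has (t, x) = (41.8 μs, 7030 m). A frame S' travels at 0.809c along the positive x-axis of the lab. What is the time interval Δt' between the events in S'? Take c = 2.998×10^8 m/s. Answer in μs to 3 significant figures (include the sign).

Δt' ≈ 38.8 μs

γ = 1/√(1 − 0.809²) = 1.7012
Δt' = γ(Δt − vΔx/c²) = 1.7012 × (41.8 μs − 0.809×7030 m / (2.998×10^8 m/s))
= 1.7012 × (22.830 μs) = 38.8 μs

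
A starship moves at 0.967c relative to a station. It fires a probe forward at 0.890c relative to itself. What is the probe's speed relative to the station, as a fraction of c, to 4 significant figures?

Relativistic velocity addition: u = (u' + v)/(1 + u'v/c²)
= (0.890 + 0.967)/(1 + 0.890×0.967) = 1.857/1.86063 = 0.9980

u ≈ 0.9980c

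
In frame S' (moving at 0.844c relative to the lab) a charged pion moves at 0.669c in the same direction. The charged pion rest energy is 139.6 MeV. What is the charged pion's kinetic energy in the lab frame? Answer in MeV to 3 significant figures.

K ≈ 408 MeV

u_lab = (0.669 + 0.844)/(1 + 0.669×0.844) = 0.966998
γ = 1/√(1 − 0.966998²) = 3.9249
K = (γ − 1)m₀c² = (3.9249 − 1) × 139.6 = 2.9249 × 139.6 = 408 MeV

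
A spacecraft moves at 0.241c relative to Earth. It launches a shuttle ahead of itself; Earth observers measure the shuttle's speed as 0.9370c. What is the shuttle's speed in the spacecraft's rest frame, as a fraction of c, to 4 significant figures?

u' ≈ 0.8990c

Inverse velocity addition: u' = (u − v)/(1 − uv/c²)
= (0.9370 − 0.241)/(1 − 0.9370×0.241) = 0.6960/0.774183 = 0.8990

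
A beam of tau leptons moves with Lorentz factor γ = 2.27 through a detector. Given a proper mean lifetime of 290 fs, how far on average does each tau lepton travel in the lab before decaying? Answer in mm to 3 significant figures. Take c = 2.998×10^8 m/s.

d ≈ 0.177 mm

β = √(1 − 1/γ²) = √(1 − 1/2.27²) = 0.89774
Dilated lifetime: Δt = γτ₀ = 2.27 × 290 fs = 658.30 fs
d = vΔt = 0.89774c × 658.30 fs = 2.6914×10^8 m/s × 6.5830×10^-13 s = 0.177 mm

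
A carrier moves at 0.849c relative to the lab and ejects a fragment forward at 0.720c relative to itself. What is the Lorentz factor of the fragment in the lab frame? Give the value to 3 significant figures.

γ ≈ 4.39

u_lab = (0.720 + 0.849)/(1 + 0.720×0.849) = 1.569/1.61128 = 0.973760
γ = 1/√(1 − 0.973760²) = 4.39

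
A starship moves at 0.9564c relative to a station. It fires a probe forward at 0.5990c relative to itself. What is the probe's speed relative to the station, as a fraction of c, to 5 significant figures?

Relativistic velocity addition: u = (u' + v)/(1 + u'v/c²)
= (0.5990 + 0.9564)/(1 + 0.5990×0.9564) = 1.5554/1.572884 = 0.98888

u ≈ 0.98888c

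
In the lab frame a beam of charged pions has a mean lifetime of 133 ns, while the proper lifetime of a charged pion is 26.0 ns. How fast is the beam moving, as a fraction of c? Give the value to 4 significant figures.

γ = Δt/τ₀ = 133/26.0 = 5.11538
β = √(1 − 1/γ²) = √(1 − 1/5.11538²) = 0.9807

β ≈ 0.9807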